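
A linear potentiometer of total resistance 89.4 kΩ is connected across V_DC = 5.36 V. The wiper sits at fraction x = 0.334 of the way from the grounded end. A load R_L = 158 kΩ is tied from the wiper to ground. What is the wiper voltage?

The pot divides into 59.54 kΩ above the wiper and 29.86 kΩ below.
Lower segment in parallel with the load: 29.86 ‖ 158 = 25.11 kΩ.
V_out = 5.36 × 25.11/(59.54 + 25.11) = 1.590 V.

V_out ≈ 1.59 V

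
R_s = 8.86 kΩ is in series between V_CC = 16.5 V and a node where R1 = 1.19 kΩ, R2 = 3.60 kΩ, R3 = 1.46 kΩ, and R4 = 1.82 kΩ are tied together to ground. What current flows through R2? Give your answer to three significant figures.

Equivalent of the parallel group: R_p = 0.4251 kΩ.
V_A by voltage divider: V_A = 16.5 × 0.4251/(8.86 + 0.4251) = 0.7554 V.
Branch current I = V_A/R2 = 0.7554/3.60 = 0.2098 mA.

I ≈ 0.210 mA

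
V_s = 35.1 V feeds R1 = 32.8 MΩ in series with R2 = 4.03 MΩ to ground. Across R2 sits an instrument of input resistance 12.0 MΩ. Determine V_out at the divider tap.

V_out ≈ 2.96 V

R2 ‖ R_L = (4.03 × 12.0)/(4.03 + 12.0) = 3.017 MΩ.
Now apply the divider: V_out = 35.1 × 0.08423 = 2.956 V.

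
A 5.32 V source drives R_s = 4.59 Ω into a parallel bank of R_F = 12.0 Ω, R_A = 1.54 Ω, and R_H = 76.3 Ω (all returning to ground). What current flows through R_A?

Equivalent of the parallel group: R_p = 1.341 Ω.
V_A by voltage divider: V_A = 5.32 × 1.341/(4.59 + 1.341) = 1.203 V.
I(R_A) = V_A / R_A = 1.203/1.54 = 0.7810 A.

I ≈ 0.781 A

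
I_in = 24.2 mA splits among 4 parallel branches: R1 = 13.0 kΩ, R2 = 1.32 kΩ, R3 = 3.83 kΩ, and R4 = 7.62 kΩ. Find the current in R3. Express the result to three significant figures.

I ≈ 5.15 mA

Total conductance ΣG = 1/13.0 + 1/1.32 + 1/3.83 + 1/7.62 = 1.227 (units of 1/kΩ).
R3 takes the fraction G_k/ΣG = 0.2611/1.227 = 0.2128, so I = 24.2 × 0.2128 = 5.150 mA.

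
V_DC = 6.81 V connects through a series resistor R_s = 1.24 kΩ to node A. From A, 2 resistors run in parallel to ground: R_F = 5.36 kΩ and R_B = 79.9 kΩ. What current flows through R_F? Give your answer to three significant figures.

I ≈ 1.02 mA

Parallel bank: R_p = 1/(1/5.36 + 1/79.9) = 5.023 kΩ.
Node voltage V_A = V_DC · R_p/(R_s + R_p) = 6.81 × 0.8020 = 5.462 V.
I(R_F) = V_A / R_F = 5.462/5.36 = 1.019 mA.
(Equivalently: I_total = 1.087 mA, then current-divider fraction G_k/ΣG = 0.9371.)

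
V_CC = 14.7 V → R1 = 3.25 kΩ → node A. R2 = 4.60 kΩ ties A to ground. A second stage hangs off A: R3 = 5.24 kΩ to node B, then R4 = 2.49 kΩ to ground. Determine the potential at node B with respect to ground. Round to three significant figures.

Node A sees R2 in parallel with the series input of stage 2, R3 + R4 = 7.730 kΩ.
Effective lower resistance at A: R2 ‖ 7.730 = 2.884 kΩ.
So V_A = 14.7 × 0.4702 = 6.911 V.
Stage 2 is unloaded, so V_B = V_A · R4/(R3+R4) = 6.911 × 2.49/7.730 = 2.226 V.

V_B ≈ 2.23 V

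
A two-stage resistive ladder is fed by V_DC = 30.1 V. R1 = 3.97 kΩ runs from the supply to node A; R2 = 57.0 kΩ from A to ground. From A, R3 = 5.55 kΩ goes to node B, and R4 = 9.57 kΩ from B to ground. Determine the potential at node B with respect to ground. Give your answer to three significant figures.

V_B ≈ 14.3 V

Looking into the second stage from A: R3 + R4 = 15.12 kΩ appears in parallel with R2.
Effective lower resistance at A: R2 ‖ 15.12 = 11.95 kΩ.
V_A = 30.1 × 11.95/(3.97 + 11.95) = 22.59 V.
Stage 2 is unloaded, so V_B = V_A · R4/(R3+R4) = 22.59 × 9.57/15.12 = 14.30 V.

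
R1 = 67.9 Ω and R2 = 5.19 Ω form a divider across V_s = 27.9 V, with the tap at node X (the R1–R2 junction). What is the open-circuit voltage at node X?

V_th ≈ 1.98 V

With X open, the divider is unloaded: V_th = 27.9 × 5.19/73.09 = 1.981 V.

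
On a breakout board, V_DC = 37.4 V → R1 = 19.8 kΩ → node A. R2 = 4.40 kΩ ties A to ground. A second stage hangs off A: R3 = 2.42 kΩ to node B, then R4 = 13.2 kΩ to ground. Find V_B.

V_B ≈ 4.67 V

The second stage (R3 + R4 = 15.62 kΩ) loads node A in parallel with R2.
R2 ‖ (R3+R4) = 3.433 kΩ.
First divider: V_A = V_DC · 3.433/(19.8 + 3.433) = 5.526 V.
Then the unloaded second divider: V_B = V_A × R4/(R3+R4) = 5.526 × 0.8451 = 4.670 V.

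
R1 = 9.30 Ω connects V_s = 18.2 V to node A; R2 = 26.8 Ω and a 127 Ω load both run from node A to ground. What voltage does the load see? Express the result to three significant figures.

R2 ‖ R_L = (26.8 × 127)/(26.8 + 127) = 22.13 Ω.
Now apply the divider: V_out = 18.2 × 0.7041 = 12.81 V.
(Unloaded it would be 13.5 V; the load pulls it down.)

V_out ≈ 12.8 V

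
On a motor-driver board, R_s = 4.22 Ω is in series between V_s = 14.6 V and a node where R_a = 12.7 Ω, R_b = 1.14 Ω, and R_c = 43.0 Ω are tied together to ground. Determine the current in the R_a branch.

I ≈ 0.224 A

Combine the parallel branches: R_p = (1/12.7 + 1/1.14 + 1/43.0)⁻¹ = 1.021 Ω.
V_A by voltage divider: V_A = 14.6 × 1.021/(4.22 + 1.021) = 2.845 V.
Branch current I = V_A/R_a = 2.845/12.7 = 0.2240 A.
(Equivalently: I_total = 2.786 A, then current-divider fraction G_k/ΣG = 0.08041.)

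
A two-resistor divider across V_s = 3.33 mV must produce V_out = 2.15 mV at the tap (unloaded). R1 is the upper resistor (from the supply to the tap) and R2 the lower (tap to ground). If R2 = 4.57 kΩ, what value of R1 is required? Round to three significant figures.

R1 ≈ 2.51 kΩ

The divider ratio is R2/(R1+R2) = 2.15/3.33 = 0.6456.
Rearranging, R1 = R2·(1−k)/k = 4.57 × 0.5488 = 2.508 kΩ.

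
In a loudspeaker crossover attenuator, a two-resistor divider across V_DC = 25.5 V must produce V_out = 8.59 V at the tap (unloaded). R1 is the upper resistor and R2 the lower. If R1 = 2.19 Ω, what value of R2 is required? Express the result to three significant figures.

V_out/V_DC = R2/(R1+R2) = 0.3369.
R2 = R1 · 0.3369/(1 − 0.3369) = 1.112 Ω.

R2 ≈ 1.11 Ω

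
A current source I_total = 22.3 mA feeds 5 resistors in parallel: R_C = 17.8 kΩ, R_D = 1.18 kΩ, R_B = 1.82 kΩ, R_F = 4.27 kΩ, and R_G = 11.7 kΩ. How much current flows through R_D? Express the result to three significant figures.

ΣG = 1/17.8 + 1/1.18 + 1/1.82 + 1/4.27 + 1/11.7 = 1.773.
R_D takes the fraction G_k/ΣG = 0.8475/1.773 = 0.4780, so I = 22.3 × 0.4780 = 10.66 mA.

I ≈ 10.7 mA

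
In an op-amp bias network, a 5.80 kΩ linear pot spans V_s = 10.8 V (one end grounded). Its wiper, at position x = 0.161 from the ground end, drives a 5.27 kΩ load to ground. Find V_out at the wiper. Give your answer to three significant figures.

V_out ≈ 1.51 V

Lower segment x·R_p = 0.9338 kΩ; upper segment (1−x)·R_p = 4.866 kΩ.
R_L loads the lower segment: effective lower R = 0.7932 kΩ.
V_out = 10.8 × 0.7932/(4.866 + 0.7932) = 1.514 V.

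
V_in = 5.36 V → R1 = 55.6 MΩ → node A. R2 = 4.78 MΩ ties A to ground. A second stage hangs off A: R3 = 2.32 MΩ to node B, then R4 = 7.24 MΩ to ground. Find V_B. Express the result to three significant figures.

Looking into the second stage from A: R3 + R4 = 9.560 MΩ appears in parallel with R2.
R2 ‖ (R3+R4) = 3.187 MΩ.
So V_A = 5.36 × 0.05421 = 0.2906 V.
V_B = V_A × 0.7573 = 0.2200 V.

V_B ≈ 0.220 V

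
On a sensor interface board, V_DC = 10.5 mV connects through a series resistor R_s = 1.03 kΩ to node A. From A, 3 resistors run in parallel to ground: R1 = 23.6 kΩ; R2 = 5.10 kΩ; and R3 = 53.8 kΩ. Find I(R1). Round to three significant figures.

Equivalent of the parallel group: R_p = 3.890 kΩ.
V_A = 10.5 × 3.890/4.920 = 8.302 mV.
I(R1) = V_A / R1 = 8.302/23.6 = 0.3518 µA.
(Equivalently: I_total = 2.134 µA, then current-divider fraction G_k/ΣG = 0.1649.)

I ≈ 0.352 µA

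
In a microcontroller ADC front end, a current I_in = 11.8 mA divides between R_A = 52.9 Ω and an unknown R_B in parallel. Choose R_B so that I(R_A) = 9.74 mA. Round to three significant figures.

R_B ≈ 250 Ω

Two-branch current divider: I_A = I_in · R_B/(R_A + R_B).
9.74/11.8 = R_B/(R_A + R_B) → R_B = R_A · (0.8254)/(1 − 0.8254) = 52.9 × 4.728 = 250.1 Ω.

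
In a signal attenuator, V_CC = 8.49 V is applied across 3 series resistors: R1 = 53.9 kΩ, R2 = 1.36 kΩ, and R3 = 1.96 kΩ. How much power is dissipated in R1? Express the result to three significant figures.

P ≈ 1.19 mW

The common current is I = 8.49/57.22 = 0.1484 mA.
V(R1) = I·R = 7.997 V; P = V·I = 7.997 × 0.1484 = 1.187 mW.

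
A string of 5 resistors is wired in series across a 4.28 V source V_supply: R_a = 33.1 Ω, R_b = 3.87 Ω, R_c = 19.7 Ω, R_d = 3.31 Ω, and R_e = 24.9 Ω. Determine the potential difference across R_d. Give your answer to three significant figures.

V ≈ 0.167 V

Total series resistance ΣR = 33.1 + 3.87 + 19.7 + 3.31 + 24.9 = 84.88 Ω.
By the voltage-divider rule, V = 4.28 × 3.310/84.88 = 0.1669 V.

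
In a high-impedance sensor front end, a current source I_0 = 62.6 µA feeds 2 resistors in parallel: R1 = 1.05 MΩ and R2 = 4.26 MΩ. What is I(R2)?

I ≈ 12.4 µA

Two-branch current divider: I_k = I_0 · R_other/(R_1 + R_2).
I(R2) = 62.6 × 1.05/(1.05 + 4.26) = 62.6 × 0.1977 = 12.38 µA.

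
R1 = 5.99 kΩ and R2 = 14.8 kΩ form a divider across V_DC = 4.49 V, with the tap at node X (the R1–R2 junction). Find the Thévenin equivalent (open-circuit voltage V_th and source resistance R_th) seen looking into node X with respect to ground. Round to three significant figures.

V_th ≈ 3.20 V, R_th ≈ 4.26 kΩ

V_th is the unloaded tap voltage: V_DC · R2/(R1+R2) = 4.49 × 0.7119 = 3.196 V.
With V_DC suppressed (replaced by a short), R_th = R1 ‖ R2 = (5.990 × 14.8)/(5.990 + 14.8) = 4.264 kΩ.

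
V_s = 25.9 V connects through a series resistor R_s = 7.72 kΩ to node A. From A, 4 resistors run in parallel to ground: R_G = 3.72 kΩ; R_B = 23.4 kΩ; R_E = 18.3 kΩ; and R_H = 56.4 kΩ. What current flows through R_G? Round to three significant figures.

I ≈ 1.76 mA

Combine the parallel branches: R_p = (1/3.72 + 1/23.4 + 1/18.3 + 1/56.4)⁻¹ = 2.605 kΩ.
V_A = 25.9 × 2.605/10.32 = 6.534 V.
I(R_G) = V_A / R_G = 6.534/3.72 = 1.756 mA.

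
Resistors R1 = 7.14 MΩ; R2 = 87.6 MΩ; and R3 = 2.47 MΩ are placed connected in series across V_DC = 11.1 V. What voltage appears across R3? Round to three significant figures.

V ≈ 0.282 V

Total series resistance ΣR = 7.14 + 87.6 + 2.47 = 97.21 MΩ.
By the voltage-divider rule, V = 11.1 × 2.470/97.21 = 0.2820 V.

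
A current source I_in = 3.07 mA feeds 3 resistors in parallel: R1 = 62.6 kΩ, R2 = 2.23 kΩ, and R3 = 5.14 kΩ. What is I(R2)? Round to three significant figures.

Total conductance ΣG = 1/62.6 + 1/2.23 + 1/5.14 = 0.6590 (units of 1/kΩ).
R2 takes the fraction G_k/ΣG = 0.4484/0.6590 = 0.6805, so I = 3.07 × 0.6805 = 2.089 mA.

I ≈ 2.09 mA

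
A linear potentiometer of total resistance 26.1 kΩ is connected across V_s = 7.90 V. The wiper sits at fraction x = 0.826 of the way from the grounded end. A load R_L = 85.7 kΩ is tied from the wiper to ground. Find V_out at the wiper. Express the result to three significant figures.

Lower segment x·R_p = 21.56 kΩ; upper segment (1−x)·R_p = 4.541 kΩ.
Lower segment in parallel with the load: 21.56 ‖ 85.7 = 17.23 kΩ.
V_out = 7.90 × 17.23/(4.541 + 17.23) = 6.252 V.

V_out ≈ 6.25 V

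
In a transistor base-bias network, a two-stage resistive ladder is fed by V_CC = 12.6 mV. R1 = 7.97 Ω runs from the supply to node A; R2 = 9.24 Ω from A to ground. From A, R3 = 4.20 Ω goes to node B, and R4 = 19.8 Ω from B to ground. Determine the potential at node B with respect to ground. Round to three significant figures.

Node A sees R2 in parallel with the series input of stage 2, R3 + R4 = 24.00 Ω.
Effective lower resistance at A: R2 ‖ 24.00 = 6.671 Ω.
So V_A = 12.6 × 0.4557 = 5.741 mV.
Then the unloaded second divider: V_B = V_A × R4/(R3+R4) = 5.741 × 0.8250 = 4.737 mV.

V_B ≈ 4.74 mV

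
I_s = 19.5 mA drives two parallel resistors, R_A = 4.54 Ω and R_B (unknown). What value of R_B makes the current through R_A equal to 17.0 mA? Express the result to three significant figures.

R_B ≈ 30.9 Ω

Two-branch current divider: I_A = I_s · R_B/(R_A + R_B).
With f = 0.8718, R_B = R_A · f/(1−f) = 4.54 × 6.800 = 30.87 Ω.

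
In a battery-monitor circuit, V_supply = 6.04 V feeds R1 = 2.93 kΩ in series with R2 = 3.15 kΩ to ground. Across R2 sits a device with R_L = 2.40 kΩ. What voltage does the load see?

R2 ‖ R_L = (3.15 × 2.40)/(3.15 + 2.40) = 1.362 kΩ.
Then V_out = V_supply · R2'/(R1 + R2') = 6.04 × 1.362/4.292 = 1.917 V.

V_out ≈ 1.92 V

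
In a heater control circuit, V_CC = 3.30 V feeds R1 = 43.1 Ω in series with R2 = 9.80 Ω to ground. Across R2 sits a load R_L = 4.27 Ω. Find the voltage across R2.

V_out ≈ 0.213 V

The load sits in parallel with R2, giving an effective lower resistance R2' = R2·R_L/(R2+R_L) = 2.974 Ω.
Now apply the divider: V_out = 3.30 × 0.06455 = 0.2130 V.
(Unloaded it would be 0.611 V; the load pulls it down.)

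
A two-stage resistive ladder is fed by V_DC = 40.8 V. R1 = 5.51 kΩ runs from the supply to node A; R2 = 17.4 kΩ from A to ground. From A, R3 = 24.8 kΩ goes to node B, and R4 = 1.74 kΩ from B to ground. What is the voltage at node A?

V_A ≈ 26.8 V

Node A sees R2 in parallel with the series input of stage 2, R3 + R4 = 26.54 kΩ.
Effective lower resistance at A: R2 ‖ 26.54 = 10.51 kΩ.
First divider: V_A = V_DC · 10.51/(5.51 + 10.51) = 26.77 V.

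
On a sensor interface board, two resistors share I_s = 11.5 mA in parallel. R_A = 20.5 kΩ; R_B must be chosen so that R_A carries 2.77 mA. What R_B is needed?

R_B ≈ 6.50 kΩ

In a two-way split, I_A/I_s = R_B/(R_A + R_B).
With f = 0.2409, R_B = R_A · f/(1−f) = 20.5 × 0.3173 = 6.505 kΩ.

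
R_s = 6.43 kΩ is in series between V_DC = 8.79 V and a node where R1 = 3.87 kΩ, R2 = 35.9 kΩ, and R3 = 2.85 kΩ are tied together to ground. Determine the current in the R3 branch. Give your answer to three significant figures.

I ≈ 0.605 mA

Combine the parallel branches: R_p = (1/3.87 + 1/35.9 + 1/2.85)⁻¹ = 1.570 kΩ.
V_A = 8.79 × 1.570/8.000 = 1.725 V.
Branch current I = V_A/R3 = 1.725/2.85 = 0.6051 mA.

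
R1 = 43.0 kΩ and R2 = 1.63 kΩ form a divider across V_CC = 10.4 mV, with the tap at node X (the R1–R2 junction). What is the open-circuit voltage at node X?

V_th ≈ 0.380 mV

Open-circuit (no load on X): V_th = V_CC · R2/(R1 + R2) = 10.4 × 1.63/(43.00 + 1.63) = 0.3798 mV.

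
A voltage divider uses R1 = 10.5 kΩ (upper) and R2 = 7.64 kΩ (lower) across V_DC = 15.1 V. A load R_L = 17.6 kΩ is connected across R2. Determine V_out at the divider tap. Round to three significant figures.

R2 ‖ R_L = (7.64 × 17.6)/(7.64 + 17.6) = 5.327 kΩ.
Voltage divider with the loaded lower leg: V_out = 15.1 × 5.327/(10.5 + 5.327) = 15.1 × 0.3366 = 5.083 V.

V_out ≈ 5.08 V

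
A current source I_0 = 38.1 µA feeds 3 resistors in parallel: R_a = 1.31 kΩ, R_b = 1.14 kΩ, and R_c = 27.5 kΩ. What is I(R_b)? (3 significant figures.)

Conductances: ΣG = 1/1.31 + 1/1.14 + 1/27.5 = 1.677 (1/kΩ).
By the current-divider rule, I = I_0 · G_k/ΣG = 38.1 × 0.5231 = 19.93 µA.

I ≈ 19.9 µA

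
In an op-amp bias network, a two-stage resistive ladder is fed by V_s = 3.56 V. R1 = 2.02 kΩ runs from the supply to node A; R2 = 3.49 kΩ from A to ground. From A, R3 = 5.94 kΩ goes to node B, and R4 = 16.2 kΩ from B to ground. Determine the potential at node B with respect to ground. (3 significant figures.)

V_B ≈ 1.56 V

Looking into the second stage from A: R3 + R4 = 22.14 kΩ appears in parallel with R2.
R2 ‖ (R3+R4) = 3.015 kΩ.
So V_A = 3.56 × 0.5988 = 2.132 V.
Stage 2 is unloaded, so V_B = V_A · R4/(R3+R4) = 2.132 × 16.2/22.14 = 1.560 V.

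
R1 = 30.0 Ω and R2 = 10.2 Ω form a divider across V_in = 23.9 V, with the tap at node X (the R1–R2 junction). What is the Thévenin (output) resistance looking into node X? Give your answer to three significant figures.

R_th ≈ 7.61 Ω

Looking into X with the source shorted: R_th = R1·R2/(R1+R2) = 30.00 × 10.2/40.20 = 7.612 Ω.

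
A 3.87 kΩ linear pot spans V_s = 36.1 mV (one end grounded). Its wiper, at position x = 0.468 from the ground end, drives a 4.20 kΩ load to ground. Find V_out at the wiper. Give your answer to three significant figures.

Split the track: R_lower = x·R_p = 1.811 kΩ, R_upper = (1−x)·R_p = 2.059 kΩ.
(x·R_p) ‖ R_L = 1.265 kΩ.
V_out = 36.1 × 1.265/(2.059 + 1.265) = 13.74 mV.
(Unloaded: V_out = x·V_s = 16.9 mV.)

V_out ≈ 13.7 mV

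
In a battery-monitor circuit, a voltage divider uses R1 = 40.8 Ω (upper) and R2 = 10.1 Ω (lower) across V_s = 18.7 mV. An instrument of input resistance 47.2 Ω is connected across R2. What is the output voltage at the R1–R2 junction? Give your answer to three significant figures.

V_out ≈ 3.17 mV

R2 ‖ R_L = (10.1 × 47.2)/(10.1 + 47.2) = 8.320 Ω.
Voltage divider with the loaded lower leg: V_out = 18.7 × 8.320/(40.8 + 8.320) = 18.7 × 0.1694 = 3.167 mV.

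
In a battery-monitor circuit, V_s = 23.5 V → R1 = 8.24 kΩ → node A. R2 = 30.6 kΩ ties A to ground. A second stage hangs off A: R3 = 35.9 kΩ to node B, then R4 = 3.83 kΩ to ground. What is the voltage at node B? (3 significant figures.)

V_B ≈ 1.53 V

The second stage (R3 + R4 = 39.73 kΩ) loads node A in parallel with R2.
R2 ‖ (R3+R4) = 17.29 kΩ.
So V_A = 23.5 × 0.6772 = 15.91 V.
Then the unloaded second divider: V_B = V_A × R4/(R3+R4) = 15.91 × 0.09640 = 1.534 V.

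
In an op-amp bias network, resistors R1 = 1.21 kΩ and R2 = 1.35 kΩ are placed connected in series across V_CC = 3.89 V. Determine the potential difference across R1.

Total series resistance ΣR = 1.21 + 1.35 = 2.560 kΩ.
V = V_CC · R/ΣR = 3.89 × 0.4727 = 1.839 V.

V ≈ 1.84 V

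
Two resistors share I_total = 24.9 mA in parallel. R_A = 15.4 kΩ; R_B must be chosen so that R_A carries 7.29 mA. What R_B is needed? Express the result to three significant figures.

The fraction through R_A equals R_B/(R_A+R_B).
With f = 0.2928, R_B = R_A · f/(1−f) = 15.4 × 0.4140 = 6.375 kΩ.

R_B ≈ 6.38 kΩ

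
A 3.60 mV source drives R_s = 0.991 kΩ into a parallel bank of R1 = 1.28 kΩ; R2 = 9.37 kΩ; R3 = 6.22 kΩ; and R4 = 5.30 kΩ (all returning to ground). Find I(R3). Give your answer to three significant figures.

Combine the parallel branches: R_p = (1/1.28 + 1/9.37 + 1/6.22 + 1/5.30)⁻¹ = 0.8081 kΩ.
V_A = 3.60 × 0.8081/1.799 = 1.617 mV.
I(R3) = V_A / R3 = 1.617/6.22 = 0.2600 µA.

I ≈ 0.260 µA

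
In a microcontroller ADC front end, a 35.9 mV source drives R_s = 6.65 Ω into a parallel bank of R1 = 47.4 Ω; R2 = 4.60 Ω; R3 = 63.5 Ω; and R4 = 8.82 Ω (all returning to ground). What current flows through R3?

Combine the parallel branches: R_p = (1/47.4 + 1/4.60 + 1/63.5 + 1/8.82)⁻¹ = 2.720 Ω.
V_A = 35.9 × 2.720/9.370 = 10.42 mV.
I(R3) = V_A / R3 = 10.42/63.5 = 0.1641 mA.

I ≈ 0.164 mA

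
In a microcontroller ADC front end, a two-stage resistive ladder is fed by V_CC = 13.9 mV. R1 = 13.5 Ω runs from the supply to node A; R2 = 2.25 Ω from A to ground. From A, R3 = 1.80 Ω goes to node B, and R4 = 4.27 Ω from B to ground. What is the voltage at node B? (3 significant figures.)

Looking into the second stage from A: R3 + R4 = 6.070 Ω appears in parallel with R2.
R2 ‖ (R3+R4) = 1.642 Ω.
First divider: V_A = V_CC · 1.642/(13.5 + 1.642) = 1.507 mV.
Then the unloaded second divider: V_B = V_A × R4/(R3+R4) = 1.507 × 0.7035 = 1.060 mV.

V_B ≈ 1.06 mV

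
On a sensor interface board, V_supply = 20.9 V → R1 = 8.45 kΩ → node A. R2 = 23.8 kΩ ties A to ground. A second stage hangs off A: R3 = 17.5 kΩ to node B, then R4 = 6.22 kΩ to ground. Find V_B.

Looking into the second stage from A: R3 + R4 = 23.72 kΩ appears in parallel with R2.
R2 ‖ (R3+R4) = 11.88 kΩ.
So V_A = 20.9 × 0.5844 = 12.21 V.
V_B = V_A × 0.2622 = 3.203 V.

V_B ≈ 3.20 V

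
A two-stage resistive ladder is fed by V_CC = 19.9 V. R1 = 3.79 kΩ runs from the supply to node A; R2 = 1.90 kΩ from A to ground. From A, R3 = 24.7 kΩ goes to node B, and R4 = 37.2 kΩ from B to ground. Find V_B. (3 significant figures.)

V_B ≈ 3.91 V

The second stage (R3 + R4 = 61.90 kΩ) loads node A in parallel with R2.
Effective lower resistance at A: R2 ‖ 61.90 = 1.843 kΩ.
First divider: V_A = V_CC · 1.843/(3.79 + 1.843) = 6.512 V.
Stage 2 is unloaded, so V_B = V_A · R4/(R3+R4) = 6.512 × 37.2/61.90 = 3.913 V.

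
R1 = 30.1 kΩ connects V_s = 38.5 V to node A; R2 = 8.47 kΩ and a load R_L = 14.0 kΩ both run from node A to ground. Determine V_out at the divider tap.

First combine the lower leg with the load: R2 ‖ R_L = 5.277 kΩ.
Then V_out = V_s · R2'/(R1 + R2') = 38.5 × 5.277/35.38 = 5.743 V.

V_out ≈ 5.74 V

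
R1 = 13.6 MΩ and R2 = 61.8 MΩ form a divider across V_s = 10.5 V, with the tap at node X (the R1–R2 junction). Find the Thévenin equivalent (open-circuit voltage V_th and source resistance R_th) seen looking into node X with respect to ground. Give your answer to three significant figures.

V_th ≈ 8.61 V, R_th ≈ 11.1 MΩ

V_th is the unloaded tap voltage: V_s · R2/(R1+R2) = 10.5 × 0.8196 = 8.606 V.
With V_s suppressed (replaced by a short), R_th = R1 ‖ R2 = (13.60 × 61.8)/(13.60 + 61.8) = 11.15 MΩ.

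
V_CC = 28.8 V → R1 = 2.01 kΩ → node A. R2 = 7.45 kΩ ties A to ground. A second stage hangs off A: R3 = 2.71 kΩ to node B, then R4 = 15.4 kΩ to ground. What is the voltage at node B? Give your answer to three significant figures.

The second stage (R3 + R4 = 18.11 kΩ) loads node A in parallel with R2.
Effective lower resistance at A: R2 ‖ 18.11 = 5.279 kΩ.
V_A = 28.8 × 5.279/(2.01 + 5.279) = 20.86 V.
Then the unloaded second divider: V_B = V_A × R4/(R3+R4) = 20.86 × 0.8504 = 17.74 V.

V_B ≈ 17.7 V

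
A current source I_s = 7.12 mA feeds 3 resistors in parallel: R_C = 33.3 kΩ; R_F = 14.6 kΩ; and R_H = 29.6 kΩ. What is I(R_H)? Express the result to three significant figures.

I ≈ 1.82 mA

Total conductance ΣG = 1/33.3 + 1/14.6 + 1/29.6 = 0.1323 (units of 1/kΩ).
By the current-divider rule, I = I_s · G_k/ΣG = 7.12 × 0.2553 = 1.818 mA.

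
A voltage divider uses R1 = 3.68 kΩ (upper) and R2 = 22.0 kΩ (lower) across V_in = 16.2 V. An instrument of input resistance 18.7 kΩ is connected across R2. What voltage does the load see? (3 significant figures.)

The load sits in parallel with R2, giving an effective lower resistance R2' = R2·R_L/(R2+R_L) = 10.11 kΩ.
Then V_out = V_in · R2'/(R1 + R2') = 16.2 × 10.11/13.79 = 11.88 V.
(Unloaded it would be 13.9 V; the load pulls it down.)

V_out ≈ 11.9 V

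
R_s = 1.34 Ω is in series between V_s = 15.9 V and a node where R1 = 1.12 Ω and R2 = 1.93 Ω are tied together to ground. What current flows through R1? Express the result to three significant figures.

Combine the parallel branches: R_p = (1/1.12 + 1/1.93)⁻¹ = 0.7087 Ω.
V_A by voltage divider: V_A = 15.9 × 0.7087/(1.34 + 0.7087) = 5.500 V.
I(R1) = V_A / R1 = 5.500/1.12 = 4.911 A.
(Equivalently: I_total = 7.761 A, then current-divider fraction G_k/ΣG = 0.6328.)

I ≈ 4.91 A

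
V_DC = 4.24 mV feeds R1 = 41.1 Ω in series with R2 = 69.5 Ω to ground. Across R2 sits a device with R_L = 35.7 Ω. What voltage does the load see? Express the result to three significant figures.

R2 ‖ R_L = (69.5 × 35.7)/(69.5 + 35.7) = 23.59 Ω.
Then V_out = V_DC · R2'/(R1 + R2') = 4.24 × 23.59/64.69 = 1.546 mV.

V_out ≈ 1.55 mV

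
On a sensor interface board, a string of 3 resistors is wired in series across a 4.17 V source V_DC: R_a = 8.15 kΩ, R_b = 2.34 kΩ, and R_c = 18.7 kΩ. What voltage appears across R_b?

ΣR = 8.15 + 2.34 + 18.7 = 29.19 kΩ.
V = V_DC · R/ΣR = 4.17 × 0.08016 = 0.3343 V.

V ≈ 0.334 V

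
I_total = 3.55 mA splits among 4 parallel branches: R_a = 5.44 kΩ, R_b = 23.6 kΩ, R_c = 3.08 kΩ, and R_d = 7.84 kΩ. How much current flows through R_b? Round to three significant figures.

I ≈ 0.222 mA

Conductances: ΣG = 1/5.44 + 1/23.6 + 1/3.08 + 1/7.84 = 0.6784 (1/kΩ).
R_b takes the fraction G_k/ΣG = 0.04237/0.6784 = 0.06246, so I = 3.55 × 0.06246 = 0.2217 mA.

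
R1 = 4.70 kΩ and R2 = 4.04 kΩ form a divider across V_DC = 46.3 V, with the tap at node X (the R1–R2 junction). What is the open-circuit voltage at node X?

With X open, the divider is unloaded: V_th = 46.3 × 4.04/8.740 = 21.40 V.

V_th ≈ 21.4 V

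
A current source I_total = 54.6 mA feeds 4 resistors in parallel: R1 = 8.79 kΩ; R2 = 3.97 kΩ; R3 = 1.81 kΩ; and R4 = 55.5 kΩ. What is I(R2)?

I ≈ 14.7 mA

Conductances: ΣG = 1/8.79 + 1/3.97 + 1/1.81 + 1/55.5 = 0.9362 (1/kΩ).
By the current-divider rule, I = I_total · G_k/ΣG = 54.6 × 0.2691 = 14.69 mA.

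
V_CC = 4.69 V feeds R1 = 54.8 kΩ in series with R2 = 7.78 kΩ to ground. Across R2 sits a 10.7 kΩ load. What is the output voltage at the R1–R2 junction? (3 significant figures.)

R2 ‖ R_L = (7.78 × 10.7)/(7.78 + 10.7) = 4.505 kΩ.
Voltage divider with the loaded lower leg: V_out = 4.69 × 4.505/(54.8 + 4.505) = 4.69 × 0.07596 = 0.3562 V.
(Unloaded it would be 0.583 V; the load pulls it down.)

V_out ≈ 0.356 V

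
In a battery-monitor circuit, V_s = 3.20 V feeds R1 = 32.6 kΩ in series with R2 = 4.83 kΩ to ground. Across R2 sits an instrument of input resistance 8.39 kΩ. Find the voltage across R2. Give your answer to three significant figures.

The load sits in parallel with R2, giving an effective lower resistance R2' = R2·R_L/(R2+R_L) = 3.065 kΩ.
Now apply the divider: V_out = 3.20 × 0.08595 = 0.2750 V.

V_out ≈ 0.275 V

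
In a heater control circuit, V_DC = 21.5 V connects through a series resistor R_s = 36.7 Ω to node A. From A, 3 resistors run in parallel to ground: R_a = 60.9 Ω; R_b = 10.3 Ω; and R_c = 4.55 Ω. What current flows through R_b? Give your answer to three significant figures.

I ≈ 0.158 A

Parallel bank: R_p = 1/(1/60.9 + 1/10.3 + 1/4.55) = 3.000 Ω.
V_A = 21.5 × 3.000/39.70 = 1.625 V.
I(R_b) = V_A / R_b = 1.625/10.3 = 0.1578 A.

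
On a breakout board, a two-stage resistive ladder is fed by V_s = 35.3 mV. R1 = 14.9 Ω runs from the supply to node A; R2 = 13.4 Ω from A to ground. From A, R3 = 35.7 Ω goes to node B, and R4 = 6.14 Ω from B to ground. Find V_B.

Looking into the second stage from A: R3 + R4 = 41.84 Ω appears in parallel with R2.
R2 ‖ (R3+R4) = 10.15 Ω.
First divider: V_A = V_s · 10.15/(14.9 + 10.15) = 14.30 mV.
Then the unloaded second divider: V_B = V_A × R4/(R3+R4) = 14.30 × 0.1467 = 2.099 mV.

V_B ≈ 2.10 mV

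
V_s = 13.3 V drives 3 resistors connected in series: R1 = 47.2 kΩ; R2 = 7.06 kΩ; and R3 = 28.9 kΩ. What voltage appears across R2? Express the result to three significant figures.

Total series resistance ΣR = 47.2 + 7.06 + 28.9 = 83.16 kΩ.
By the voltage-divider rule, V = 13.3 × 7.060/83.16 = 1.129 V.

V ≈ 1.13 V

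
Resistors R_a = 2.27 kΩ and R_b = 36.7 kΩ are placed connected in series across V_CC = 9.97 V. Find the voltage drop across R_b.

V ≈ 9.39 V

Series total: ΣR = 2.27 + 36.7 = 38.97 kΩ.
V = V_CC · R/ΣR = 9.97 × 0.9418 = 9.389 V.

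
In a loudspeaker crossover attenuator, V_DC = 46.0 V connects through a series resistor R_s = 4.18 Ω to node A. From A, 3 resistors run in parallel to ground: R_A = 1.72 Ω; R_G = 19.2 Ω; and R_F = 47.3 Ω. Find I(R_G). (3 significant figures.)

I ≈ 0.641 A

Combine the parallel branches: R_p = (1/1.72 + 1/19.2 + 1/47.3)⁻¹ = 1.528 Ω.
V_A by voltage divider: V_A = 46.0 × 1.528/(4.18 + 1.528) = 12.31 V.
Branch current I = V_A/R_G = 12.31/19.2 = 0.6412 A.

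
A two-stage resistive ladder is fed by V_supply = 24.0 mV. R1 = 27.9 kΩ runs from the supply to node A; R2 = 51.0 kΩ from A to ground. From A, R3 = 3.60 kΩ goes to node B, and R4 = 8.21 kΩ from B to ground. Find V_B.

Looking into the second stage from A: R3 + R4 = 11.81 kΩ appears in parallel with R2.
Effective lower resistance at A: R2 ‖ 11.81 = 9.589 kΩ.
First divider: V_A = V_supply · 9.589/(27.9 + 9.589) = 6.139 mV.
Then the unloaded second divider: V_B = V_A × R4/(R3+R4) = 6.139 × 0.6952 = 4.268 mV.

V_B ≈ 4.27 mV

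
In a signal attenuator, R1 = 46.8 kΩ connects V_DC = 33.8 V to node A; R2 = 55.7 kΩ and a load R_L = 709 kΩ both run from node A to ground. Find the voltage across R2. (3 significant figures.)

V_out ≈ 17.7 V

The load sits in parallel with R2, giving an effective lower resistance R2' = R2·R_L/(R2+R_L) = 51.64 kΩ.
Voltage divider with the loaded lower leg: V_out = 33.8 × 51.64/(46.8 + 51.64) = 33.8 × 0.5246 = 17.73 V.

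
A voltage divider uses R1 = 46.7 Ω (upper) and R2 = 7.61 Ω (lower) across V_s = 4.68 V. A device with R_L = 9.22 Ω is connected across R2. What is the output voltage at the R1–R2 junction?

V_out ≈ 0.384 V

R2 ‖ R_L = (7.61 × 9.22)/(7.61 + 9.22) = 4.169 Ω.
Then V_out = V_s · R2'/(R1 + R2') = 4.68 × 4.169/50.87 = 0.3836 V.
(Unloaded it would be 0.656 V; the load pulls it down.)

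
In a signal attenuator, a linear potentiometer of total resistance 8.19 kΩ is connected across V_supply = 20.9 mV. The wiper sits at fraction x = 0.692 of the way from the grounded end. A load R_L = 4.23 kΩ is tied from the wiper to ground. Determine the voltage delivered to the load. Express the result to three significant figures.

V_out ≈ 10.2 mV

Split the track: R_lower = x·R_p = 5.667 kΩ, R_upper = (1−x)·R_p = 2.523 kΩ.
Lower segment in parallel with the load: 5.667 ‖ 4.23 = 2.422 kΩ.
V_out = 20.9 × 2.422/(2.523 + 2.422) = 10.24 mV.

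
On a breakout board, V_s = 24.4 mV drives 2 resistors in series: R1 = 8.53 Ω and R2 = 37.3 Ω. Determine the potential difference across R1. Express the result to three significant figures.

V ≈ 4.54 mV

ΣR = 8.53 + 37.3 = 45.83 Ω.
Voltage divider: V = V_s · (8.530 / 45.83) = 24.4 × 0.1861 = 4.541 mV.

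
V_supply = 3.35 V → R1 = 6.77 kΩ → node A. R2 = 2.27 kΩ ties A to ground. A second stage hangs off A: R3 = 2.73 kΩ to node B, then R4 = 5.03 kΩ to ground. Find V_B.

Looking into the second stage from A: R3 + R4 = 7.760 kΩ appears in parallel with R2.
R2 ‖ (R3+R4) = 1.756 kΩ.
First divider: V_A = V_supply · 1.756/(6.77 + 1.756) = 0.6900 V.
Stage 2 is unloaded, so V_B = V_A · R4/(R3+R4) = 0.6900 × 5.03/7.760 = 0.4473 V.

V_B ≈ 0.447 V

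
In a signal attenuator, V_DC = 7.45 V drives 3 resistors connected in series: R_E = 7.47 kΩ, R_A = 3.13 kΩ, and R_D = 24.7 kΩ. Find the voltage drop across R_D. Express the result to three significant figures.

V ≈ 5.21 V

Total series resistance ΣR = 7.47 + 3.13 + 24.7 = 35.30 kΩ.
Voltage divider: V = V_DC · (24.70 / 35.30) = 7.45 × 0.6997 = 5.213 V.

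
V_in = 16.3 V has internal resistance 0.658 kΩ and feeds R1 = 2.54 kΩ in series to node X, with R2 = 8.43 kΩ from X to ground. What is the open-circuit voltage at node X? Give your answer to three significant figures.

V_th ≈ 11.8 V

R1' = 0.658 + 2.54 = 3.198 kΩ (source resistance + R1).
V_th is the unloaded tap voltage: V_in · R2/(R1'+R2) = 16.3 × 0.7250 = 11.82 V.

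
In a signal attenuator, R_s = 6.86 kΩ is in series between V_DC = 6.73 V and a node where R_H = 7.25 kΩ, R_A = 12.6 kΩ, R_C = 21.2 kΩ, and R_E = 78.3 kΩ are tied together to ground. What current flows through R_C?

Parallel bank: R_p = 1/(1/7.25 + 1/12.6 + 1/21.2 + 1/78.3) = 3.607 kΩ.
Node voltage V_A = V_DC · R_p/(R_s + R_p) = 6.73 × 0.3446 = 2.319 V.
Branch current I = V_A/R_C = 2.319/21.2 = 0.1094 mA.

I ≈ 0.109 mA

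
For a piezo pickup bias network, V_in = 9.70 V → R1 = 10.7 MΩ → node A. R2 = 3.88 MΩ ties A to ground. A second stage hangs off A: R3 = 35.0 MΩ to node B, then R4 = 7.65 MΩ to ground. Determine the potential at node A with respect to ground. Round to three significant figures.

Node A sees R2 in parallel with the series input of stage 2, R3 + R4 = 42.65 MΩ.
R2 ‖ (R3+R4) = 3.556 MΩ.
V_A = 9.70 × 3.556/(10.7 + 3.556) = 2.420 V.

V_A ≈ 2.42 V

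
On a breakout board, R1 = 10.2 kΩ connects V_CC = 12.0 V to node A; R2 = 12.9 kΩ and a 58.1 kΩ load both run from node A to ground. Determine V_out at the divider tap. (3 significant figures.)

R2 ‖ R_L = (12.9 × 58.1)/(12.9 + 58.1) = 10.56 kΩ.
Now apply the divider: V_out = 12.0 × 0.5086 = 6.103 V.

V_out ≈ 6.10 V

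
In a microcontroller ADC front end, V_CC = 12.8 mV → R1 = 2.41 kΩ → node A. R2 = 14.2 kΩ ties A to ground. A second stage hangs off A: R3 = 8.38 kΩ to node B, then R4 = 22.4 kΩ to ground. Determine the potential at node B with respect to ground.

Node A sees R2 in parallel with the series input of stage 2, R3 + R4 = 30.78 kΩ.
Effective lower resistance at A: R2 ‖ 30.78 = 9.717 kΩ.
V_A = 12.8 × 9.717/(2.41 + 9.717) = 10.26 mV.
Then the unloaded second divider: V_B = V_A × R4/(R3+R4) = 10.26 × 0.7277 = 7.464 mV.

V_B ≈ 7.46 mV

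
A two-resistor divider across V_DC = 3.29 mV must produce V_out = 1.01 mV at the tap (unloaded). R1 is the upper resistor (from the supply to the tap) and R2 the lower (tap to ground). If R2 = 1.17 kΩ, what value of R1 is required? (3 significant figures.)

R1 ≈ 2.64 kΩ

Required fraction k = V_out/V_DC = 0.3070.
Rearranging, R1 = R2·(1−k)/k = 1.17 × 2.257 = 2.641 kΩ.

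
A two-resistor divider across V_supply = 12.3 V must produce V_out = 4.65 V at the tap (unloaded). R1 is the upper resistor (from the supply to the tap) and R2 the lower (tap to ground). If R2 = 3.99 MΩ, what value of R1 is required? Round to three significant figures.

R1 ≈ 6.56 MΩ

The divider ratio is R2/(R1+R2) = 4.65/12.3 = 0.3780.
Rearranging, R1 = R2·(1−k)/k = 3.99 × 1.645 = 6.564 MΩ.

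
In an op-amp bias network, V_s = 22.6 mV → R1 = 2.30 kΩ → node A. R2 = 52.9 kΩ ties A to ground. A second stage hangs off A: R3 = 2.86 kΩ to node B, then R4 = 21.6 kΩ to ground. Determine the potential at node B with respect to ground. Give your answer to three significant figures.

The second stage (R3 + R4 = 24.46 kΩ) loads node A in parallel with R2.
R2 ‖ (R3+R4) = 16.73 kΩ.
So V_A = 22.6 × 0.8791 = 19.87 mV.
Then the unloaded second divider: V_B = V_A × R4/(R3+R4) = 19.87 × 0.8831 = 17.54 mV.

V_B ≈ 17.5 mV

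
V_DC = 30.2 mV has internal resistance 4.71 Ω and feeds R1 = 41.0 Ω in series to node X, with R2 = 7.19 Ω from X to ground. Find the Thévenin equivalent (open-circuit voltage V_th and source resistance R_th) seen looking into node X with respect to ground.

R1' = 4.71 + 41.0 = 45.71 Ω (source resistance + R1).
With X open, the divider is unloaded: V_th = 30.2 × 7.19/52.90 = 4.105 mV.
With V_DC suppressed (replaced by a short), R_th = R1' ‖ R2 = (45.71 × 7.19)/(45.71 + 7.19) = 6.213 Ω.

V_th ≈ 4.10 mV, R_th ≈ 6.21 Ω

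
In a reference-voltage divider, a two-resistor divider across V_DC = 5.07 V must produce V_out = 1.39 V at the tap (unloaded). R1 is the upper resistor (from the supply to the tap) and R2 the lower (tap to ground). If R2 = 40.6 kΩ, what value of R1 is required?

R1 ≈ 107 kΩ

V_out/V_DC = R2/(R1+R2) = 0.2742.
So R1 = R2 · (V_DC/V_out − 1) = 40.6 × (5.07/1.39 − 1) = 40.6 × 2.647 = 107.5 kΩ.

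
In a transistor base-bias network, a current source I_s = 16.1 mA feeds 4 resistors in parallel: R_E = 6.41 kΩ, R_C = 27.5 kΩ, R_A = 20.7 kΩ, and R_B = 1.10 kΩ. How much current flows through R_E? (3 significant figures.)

ΣG = 1/6.41 + 1/27.5 + 1/20.7 + 1/1.10 = 1.150.
R_E takes the fraction G_k/ΣG = 0.1560/1.150 = 0.1357, so I = 16.1 × 0.1357 = 2.185 mA.

I ≈ 2.18 mA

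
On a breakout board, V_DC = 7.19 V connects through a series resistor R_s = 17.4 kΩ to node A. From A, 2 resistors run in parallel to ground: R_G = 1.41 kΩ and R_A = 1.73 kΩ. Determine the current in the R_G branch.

I ≈ 0.218 mA

Combine the parallel branches: R_p = (1/1.41 + 1/1.73)⁻¹ = 0.7768 kΩ.
V_A by voltage divider: V_A = 7.19 × 0.7768/(17.4 + 0.7768) = 0.3073 V.
Branch current I = V_A/R_G = 0.3073/1.41 = 0.2179 mA.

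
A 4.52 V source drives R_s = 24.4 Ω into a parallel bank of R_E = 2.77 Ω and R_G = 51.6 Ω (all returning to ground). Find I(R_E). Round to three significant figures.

Equivalent of the parallel group: R_p = 2.629 Ω.
V_A = 4.52 × 2.629/27.03 = 0.4396 V.
Branch current I = V_A/R_E = 0.4396/2.77 = 0.1587 A.
(Check via current divider: I_total = 0.1672 A; share G_k/ΣG = 0.9491 → same result.)

I ≈ 0.159 A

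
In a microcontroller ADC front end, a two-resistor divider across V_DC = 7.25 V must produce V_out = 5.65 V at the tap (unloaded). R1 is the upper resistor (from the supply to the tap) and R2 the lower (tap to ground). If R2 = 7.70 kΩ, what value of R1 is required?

R1 ≈ 2.18 kΩ

The divider ratio is R2/(R1+R2) = 5.65/7.25 = 0.7793.
So R1 = R2 · (V_DC/V_out − 1) = 7.70 × (7.25/5.65 − 1) = 7.70 × 0.2832 = 2.181 kΩ.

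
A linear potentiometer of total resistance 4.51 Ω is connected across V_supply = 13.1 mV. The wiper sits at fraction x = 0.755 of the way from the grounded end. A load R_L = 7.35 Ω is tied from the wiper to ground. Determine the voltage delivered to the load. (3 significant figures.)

V_out ≈ 8.88 mV

Lower segment x·R_p = 3.405 Ω; upper segment (1−x)·R_p = 1.105 Ω.
Lower segment in parallel with the load: 3.405 ‖ 7.35 = 2.327 Ω.
Then V_out = V_supply · 2.327/(1.105 + 2.327) = 8.882 mV.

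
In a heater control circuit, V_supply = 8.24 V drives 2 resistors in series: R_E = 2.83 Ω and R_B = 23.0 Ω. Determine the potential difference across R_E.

V ≈ 0.903 V

Series total: ΣR = 2.83 + 23.0 = 25.83 Ω.
V = V_supply · R/ΣR = 8.24 × 0.1096 = 0.9028 V.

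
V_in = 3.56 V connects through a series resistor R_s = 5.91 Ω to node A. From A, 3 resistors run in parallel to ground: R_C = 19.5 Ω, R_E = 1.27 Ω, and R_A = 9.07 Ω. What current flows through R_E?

I ≈ 0.424 A

Combine the parallel branches: R_p = (1/19.5 + 1/1.27 + 1/9.07)⁻¹ = 1.054 Ω.
V_A = 3.56 × 1.054/6.964 = 0.5387 V.
Branch current I = V_A/R_E = 0.5387/1.27 = 0.4242 A.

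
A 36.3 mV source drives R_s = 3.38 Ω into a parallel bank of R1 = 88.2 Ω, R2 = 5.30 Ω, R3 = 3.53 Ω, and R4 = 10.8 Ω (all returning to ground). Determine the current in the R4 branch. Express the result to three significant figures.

Combine the parallel branches: R_p = (1/88.2 + 1/5.30 + 1/3.53 + 1/10.8)⁻¹ = 1.736 Ω.
V_A by voltage divider: V_A = 36.3 × 1.736/(3.38 + 1.736) = 12.32 mV.
Branch current I = V_A/R4 = 12.32/10.8 = 1.141 mA.
(Equivalently: I_total = 7.095 mA, then current-divider fraction G_k/ΣG = 0.1608.)

I ≈ 1.14 mA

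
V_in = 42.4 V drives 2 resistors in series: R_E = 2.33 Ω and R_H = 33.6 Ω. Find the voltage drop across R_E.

V ≈ 2.75 V

Series total: ΣR = 2.33 + 33.6 = 35.93 Ω.
V = V_in · R/ΣR = 42.4 × 0.06485 = 2.750 V.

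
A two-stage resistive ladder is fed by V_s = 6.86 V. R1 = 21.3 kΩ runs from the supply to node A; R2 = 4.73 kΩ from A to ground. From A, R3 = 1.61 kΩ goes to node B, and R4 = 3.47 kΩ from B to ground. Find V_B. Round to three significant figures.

V_B ≈ 0.483 V

Node A sees R2 in parallel with the series input of stage 2, R3 + R4 = 5.080 kΩ.
R2 ‖ (R3+R4) = 2.449 kΩ.
First divider: V_A = V_s · 2.449/(21.3 + 2.449) = 0.7075 V.
V_B = V_A × 0.6831 = 0.4833 V.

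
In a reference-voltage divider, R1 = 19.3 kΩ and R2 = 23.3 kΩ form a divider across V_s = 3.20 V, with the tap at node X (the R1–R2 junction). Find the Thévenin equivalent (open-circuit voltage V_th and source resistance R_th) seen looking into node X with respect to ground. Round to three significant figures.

V_th ≈ 1.75 V, R_th ≈ 10.6 kΩ

With X open, the divider is unloaded: V_th = 3.20 × 23.3/42.60 = 1.750 V.
With V_s suppressed (replaced by a short), R_th = R1 ‖ R2 = (19.30 × 23.3)/(19.30 + 23.3) = 10.56 kΩ.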